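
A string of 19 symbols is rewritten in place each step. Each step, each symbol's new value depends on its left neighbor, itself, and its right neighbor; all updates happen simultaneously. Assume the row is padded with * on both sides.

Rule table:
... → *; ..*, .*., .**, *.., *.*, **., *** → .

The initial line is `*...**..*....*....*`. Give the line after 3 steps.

.**.......**...***.

step 1: ..*.......**...**..
step 2: ....*****....*.....
step 3: .**.......**...***.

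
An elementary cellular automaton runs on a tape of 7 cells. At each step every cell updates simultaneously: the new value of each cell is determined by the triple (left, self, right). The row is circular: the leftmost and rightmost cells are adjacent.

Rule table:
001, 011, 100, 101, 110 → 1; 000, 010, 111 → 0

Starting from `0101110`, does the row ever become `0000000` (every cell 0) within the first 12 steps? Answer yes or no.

yes

step 1: 1011011
step 2: 1111110
step 3: 1000011
step 4: 1100110
step 5: 1111111
step 6: 0000000
all cells are 0 at step 6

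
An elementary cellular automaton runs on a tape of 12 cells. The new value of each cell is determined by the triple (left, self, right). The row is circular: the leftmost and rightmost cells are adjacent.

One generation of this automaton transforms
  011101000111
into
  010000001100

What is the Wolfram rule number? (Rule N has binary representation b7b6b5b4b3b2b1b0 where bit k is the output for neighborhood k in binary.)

10

position 2: 111 → 0  (bit 7 = 0)
position 3: 110 → 0  (bit 6 = 0)
position 0: 101 → 0  (bit 5 = 0)
position 6: 100 → 0  (bit 4 = 0)
position 1: 011 → 1  (bit 3 = 1)
position 5: 010 → 0  (bit 2 = 0)
position 8: 001 → 1  (bit 1 = 1)
position 7: 000 → 0  (bit 0 = 0)
bits b7..b0 = 00001010 = 10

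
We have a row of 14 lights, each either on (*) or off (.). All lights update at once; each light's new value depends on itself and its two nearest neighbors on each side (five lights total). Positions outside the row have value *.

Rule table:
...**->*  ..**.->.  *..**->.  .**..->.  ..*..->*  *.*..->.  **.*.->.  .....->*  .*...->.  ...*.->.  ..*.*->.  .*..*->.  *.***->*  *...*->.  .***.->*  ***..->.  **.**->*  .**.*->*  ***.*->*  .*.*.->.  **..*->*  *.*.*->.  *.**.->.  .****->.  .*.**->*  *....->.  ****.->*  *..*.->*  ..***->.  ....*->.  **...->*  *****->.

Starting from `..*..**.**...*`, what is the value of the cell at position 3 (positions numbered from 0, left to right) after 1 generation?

***...**..*.*.
position 3 holds .

.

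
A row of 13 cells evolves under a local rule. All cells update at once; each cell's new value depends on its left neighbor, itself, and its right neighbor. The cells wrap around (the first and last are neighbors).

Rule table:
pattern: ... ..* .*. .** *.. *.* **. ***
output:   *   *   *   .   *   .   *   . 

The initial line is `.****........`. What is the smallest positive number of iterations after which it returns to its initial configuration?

26

*...*********
****.........
...**********
***.........*
..**********.
**.........**
.**********..
*.........***
**********...
.........****
*********...*
........****.
********...**
.......****..
*******...***
......****...
******...****
.....****....
*****...*****
....****.....
****...******
...****......
***...*******
..****.......
**...********
.****........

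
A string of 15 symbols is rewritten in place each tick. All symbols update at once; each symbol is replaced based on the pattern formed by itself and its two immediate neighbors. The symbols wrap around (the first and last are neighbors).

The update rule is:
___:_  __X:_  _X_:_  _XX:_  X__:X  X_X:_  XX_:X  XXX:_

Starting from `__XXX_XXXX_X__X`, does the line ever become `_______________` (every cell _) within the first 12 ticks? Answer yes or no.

tick 1: X___X____X__X__
tick 2: _X___X____X__X_
tick 3: __X___X____X__X
tick 4: X__X___X____X__
tick 5: _X__X___X____X_
tick 6: __X__X___X____X
tick 7: X__X__X___X____
tick 8: _X__X__X___X___
tick 9: __X__X__X___X__
tick 10: ___X__X__X___X_
tick 11: ____X__X__X___X
tick 12: X____X__X__X___
tick 12 is X____X__X__X___, still not uniform _

no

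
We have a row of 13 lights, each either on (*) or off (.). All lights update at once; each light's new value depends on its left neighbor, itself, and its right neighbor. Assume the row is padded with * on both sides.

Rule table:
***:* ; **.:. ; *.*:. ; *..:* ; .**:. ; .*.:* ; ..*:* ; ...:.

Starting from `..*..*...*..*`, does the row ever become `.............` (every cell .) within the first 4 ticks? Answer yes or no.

no

tick 1: *******.****.
tick 2: ******...**..
tick 3: *****.*.*..**
tick 4: ****..*.***.*
tick 4 is ****..*.***.*, still not uniform .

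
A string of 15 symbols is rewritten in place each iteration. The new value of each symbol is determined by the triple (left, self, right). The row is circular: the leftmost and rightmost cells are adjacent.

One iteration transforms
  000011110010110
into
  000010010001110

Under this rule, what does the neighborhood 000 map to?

0

At position 0 the neighborhood is 000; the next row has 0 there.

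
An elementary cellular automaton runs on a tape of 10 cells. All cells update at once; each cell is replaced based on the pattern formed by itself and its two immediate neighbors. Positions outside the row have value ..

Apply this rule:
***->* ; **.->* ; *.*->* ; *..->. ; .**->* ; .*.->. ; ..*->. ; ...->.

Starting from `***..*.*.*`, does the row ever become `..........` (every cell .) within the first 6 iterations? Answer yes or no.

no

***...*.*.
***....*..
***.......
***.......  (fixed point — unchanged through iteration 6)
iteration 6 is ***......., still not uniform .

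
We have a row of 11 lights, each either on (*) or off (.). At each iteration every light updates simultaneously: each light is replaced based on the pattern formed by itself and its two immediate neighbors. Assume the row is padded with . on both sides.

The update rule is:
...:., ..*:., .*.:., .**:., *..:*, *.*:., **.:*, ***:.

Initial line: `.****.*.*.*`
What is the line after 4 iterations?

....*......
.....*.....
......*....
.......*...

.......*...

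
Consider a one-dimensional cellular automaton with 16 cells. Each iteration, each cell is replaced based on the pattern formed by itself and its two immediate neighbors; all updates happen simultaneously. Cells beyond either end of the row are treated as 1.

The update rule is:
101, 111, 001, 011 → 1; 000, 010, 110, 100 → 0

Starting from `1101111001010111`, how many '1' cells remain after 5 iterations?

1011110010101111
0111100101011111
1111001010111111
1110010101111111
1100101011111111
count of 1: 12

12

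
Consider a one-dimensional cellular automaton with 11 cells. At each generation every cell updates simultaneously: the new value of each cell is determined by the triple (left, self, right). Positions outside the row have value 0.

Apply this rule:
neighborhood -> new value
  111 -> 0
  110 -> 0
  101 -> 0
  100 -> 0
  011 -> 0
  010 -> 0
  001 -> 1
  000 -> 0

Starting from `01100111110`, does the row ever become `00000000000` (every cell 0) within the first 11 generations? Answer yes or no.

generation 1: 10001000000
generation 2: 00010000000
generation 3: 00100000000
generation 4: 01000000000
generation 5: 10000000000
generation 6: 00000000000
all cells are 0 at generation 6

yes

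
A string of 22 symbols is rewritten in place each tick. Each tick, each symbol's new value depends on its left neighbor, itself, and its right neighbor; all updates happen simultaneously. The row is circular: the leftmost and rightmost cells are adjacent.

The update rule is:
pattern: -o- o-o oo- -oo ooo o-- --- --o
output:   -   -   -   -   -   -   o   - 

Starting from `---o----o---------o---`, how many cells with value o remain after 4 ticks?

3

tick 1: oo---oo---ooooooo---oo
tick 2: ---o----o---------o---  (repeats tick 0; period 2)
tick 4: ---o----o---------o---
count of o: 3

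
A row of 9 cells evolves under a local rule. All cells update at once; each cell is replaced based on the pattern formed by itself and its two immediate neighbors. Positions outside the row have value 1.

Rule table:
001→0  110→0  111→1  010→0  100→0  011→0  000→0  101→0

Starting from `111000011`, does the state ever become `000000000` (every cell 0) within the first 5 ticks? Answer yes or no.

tick 1: 110000001
tick 2: 100000000
tick 3: 000000000
all cells are 0 at tick 3

yes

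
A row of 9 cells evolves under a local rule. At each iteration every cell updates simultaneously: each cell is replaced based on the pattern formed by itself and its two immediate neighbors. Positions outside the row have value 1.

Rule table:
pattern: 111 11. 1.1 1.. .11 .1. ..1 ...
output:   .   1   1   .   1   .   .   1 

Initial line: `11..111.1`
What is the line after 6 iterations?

.1111....

iteration 1: .1..1.111
iteration 2: 1....11..
iteration 3: 1.11.11..
iteration 4: 1111111..
iteration 5: ......1..
iteration 6: .1111....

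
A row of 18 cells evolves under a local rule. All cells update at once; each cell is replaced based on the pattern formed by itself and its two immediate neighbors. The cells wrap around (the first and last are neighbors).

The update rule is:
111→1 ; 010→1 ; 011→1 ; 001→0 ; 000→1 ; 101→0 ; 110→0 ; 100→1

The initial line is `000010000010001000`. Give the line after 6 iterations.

101010101010101100

111011111011101111
110011110011001111
101011101010101111
001011001010101111
101010101010101110
101010101010101100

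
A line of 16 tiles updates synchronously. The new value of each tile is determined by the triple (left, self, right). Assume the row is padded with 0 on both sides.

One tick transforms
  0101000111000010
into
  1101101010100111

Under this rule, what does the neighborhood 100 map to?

At position 4 the neighborhood is 100; the next row has 1 there.

1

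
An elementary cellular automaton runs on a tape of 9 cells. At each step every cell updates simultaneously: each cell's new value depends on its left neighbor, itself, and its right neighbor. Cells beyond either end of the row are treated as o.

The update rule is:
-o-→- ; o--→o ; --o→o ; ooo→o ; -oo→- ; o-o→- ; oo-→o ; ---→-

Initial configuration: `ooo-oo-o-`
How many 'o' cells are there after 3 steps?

5

ooo--o---
ooooo-o-o
ooooo----
count of o: 5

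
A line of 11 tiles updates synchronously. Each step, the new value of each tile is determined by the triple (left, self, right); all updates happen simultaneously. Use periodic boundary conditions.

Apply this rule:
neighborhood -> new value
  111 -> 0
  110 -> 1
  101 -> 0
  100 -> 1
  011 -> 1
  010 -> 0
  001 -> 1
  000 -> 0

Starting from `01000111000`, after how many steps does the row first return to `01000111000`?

31

10101101100
00001101111
10011101001
11110100111
00010011100
00101110110
01001010111
00110000101
11111001000
10001110101
11011010001
01011001011
00011110011
10110011111
10111110000
00100011001
11010111110
11000100010
11101010100
10100000011
10010000110
01101001110
11100111011
00111101010
01100100001
01111010010
11001001101
01110111101
01010100100
10000011010
01000111000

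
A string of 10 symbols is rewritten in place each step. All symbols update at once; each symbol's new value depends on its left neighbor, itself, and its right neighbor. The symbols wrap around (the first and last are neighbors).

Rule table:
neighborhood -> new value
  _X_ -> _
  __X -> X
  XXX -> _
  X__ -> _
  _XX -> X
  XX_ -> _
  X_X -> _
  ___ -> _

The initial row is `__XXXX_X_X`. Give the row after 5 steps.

step 1: _XX_______
step 2: XX________
step 3: X________X
step 4: ________XX
step 5: _______XX_

_______XX_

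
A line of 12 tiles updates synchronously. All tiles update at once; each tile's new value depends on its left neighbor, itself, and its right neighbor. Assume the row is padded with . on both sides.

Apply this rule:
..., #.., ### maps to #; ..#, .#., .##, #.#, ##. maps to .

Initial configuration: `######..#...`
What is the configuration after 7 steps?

..##..#..###

.####.#..###
..##...#..#.
#...##..#..#
.##...#..#..
...##..#..##
##...#..#...
..##..#..###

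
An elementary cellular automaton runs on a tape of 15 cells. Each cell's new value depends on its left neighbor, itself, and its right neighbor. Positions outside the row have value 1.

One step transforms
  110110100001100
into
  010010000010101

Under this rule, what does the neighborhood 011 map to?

At position 3 the neighborhood is 011; the next row has 0 there.

0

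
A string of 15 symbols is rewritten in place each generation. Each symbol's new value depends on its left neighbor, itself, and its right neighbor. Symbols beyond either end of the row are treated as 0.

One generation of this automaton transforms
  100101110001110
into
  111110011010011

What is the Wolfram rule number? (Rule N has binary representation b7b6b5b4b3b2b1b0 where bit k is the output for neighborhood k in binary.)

118

position 6: 111 → 0  (bit 7 = 0)
position 7: 110 → 1  (bit 6 = 1)
position 4: 101 → 1  (bit 5 = 1)
position 1: 100 → 1  (bit 4 = 1)
position 5: 011 → 0  (bit 3 = 0)
position 0: 010 → 1  (bit 2 = 1)
position 2: 001 → 1  (bit 1 = 1)
position 9: 000 → 0  (bit 0 = 0)
bits b7..b0 = 01110110 = 118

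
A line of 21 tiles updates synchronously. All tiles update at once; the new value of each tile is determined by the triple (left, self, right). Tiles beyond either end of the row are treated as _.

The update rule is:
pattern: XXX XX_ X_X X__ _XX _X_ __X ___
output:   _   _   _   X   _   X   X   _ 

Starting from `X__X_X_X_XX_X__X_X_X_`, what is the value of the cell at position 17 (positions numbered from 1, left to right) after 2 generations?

XXXX_X_X____XXXX_X_XX
_____X_XX__X_____X___
position 17 holds _

_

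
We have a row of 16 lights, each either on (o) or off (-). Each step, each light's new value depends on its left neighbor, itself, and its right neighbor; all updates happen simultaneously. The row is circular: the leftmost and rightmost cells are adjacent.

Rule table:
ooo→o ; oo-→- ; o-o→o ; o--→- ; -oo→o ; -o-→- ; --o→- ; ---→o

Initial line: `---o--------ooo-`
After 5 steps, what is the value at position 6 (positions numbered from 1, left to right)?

step 1: oo---oooooo-oo--
step 2: o--o-ooooo-oo---
step 3: ----ooooo-oo--o-
step 4: ooo-oooo-oo-----
step 5: oo-oooo-oo--ooo-
position 6 holds o

o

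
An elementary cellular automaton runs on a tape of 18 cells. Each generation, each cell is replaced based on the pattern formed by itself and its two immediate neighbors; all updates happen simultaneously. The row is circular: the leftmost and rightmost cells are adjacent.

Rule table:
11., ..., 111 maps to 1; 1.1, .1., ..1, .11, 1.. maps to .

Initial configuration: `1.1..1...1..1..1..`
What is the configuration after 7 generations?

111111...1.1..1111

.......1..........
111111...111111111
111111.1..11111111
111111.....1111111
111111.111..111111
111111..11...11111
111111...1.1..1111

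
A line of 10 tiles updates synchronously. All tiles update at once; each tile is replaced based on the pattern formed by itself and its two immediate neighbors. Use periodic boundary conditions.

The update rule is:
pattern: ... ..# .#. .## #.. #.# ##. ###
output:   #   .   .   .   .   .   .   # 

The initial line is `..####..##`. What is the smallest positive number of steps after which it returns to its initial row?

6

step 1: ...##.....
step 2: ##....####
step 3: #..##..###
step 4: ........##
step 5: .######...
step 6: ..####..##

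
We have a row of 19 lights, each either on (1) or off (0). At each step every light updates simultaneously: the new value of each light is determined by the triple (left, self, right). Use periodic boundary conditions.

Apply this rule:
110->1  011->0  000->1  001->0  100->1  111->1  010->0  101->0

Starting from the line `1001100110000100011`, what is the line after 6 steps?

1100110011110011001
1110011001111001100
0111001100111100110
0011100110011110011
1001110011001111001
1100111001100111100

1100111001100111100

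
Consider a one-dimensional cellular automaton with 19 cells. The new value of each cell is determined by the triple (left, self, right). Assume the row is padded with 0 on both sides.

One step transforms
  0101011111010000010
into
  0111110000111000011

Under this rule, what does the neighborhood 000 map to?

0

At position 13 the neighborhood is 000; the next row has 0 there.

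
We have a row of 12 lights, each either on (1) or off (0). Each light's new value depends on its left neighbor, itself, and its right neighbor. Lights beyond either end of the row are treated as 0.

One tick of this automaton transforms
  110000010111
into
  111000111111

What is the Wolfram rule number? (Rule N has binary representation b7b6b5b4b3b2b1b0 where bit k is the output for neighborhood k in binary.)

position 10: 111 → 1  (bit 7 = 1)
position 1: 110 → 1  (bit 6 = 1)
position 8: 101 → 1  (bit 5 = 1)
position 2: 100 → 1  (bit 4 = 1)
position 0: 011 → 1  (bit 3 = 1)
position 7: 010 → 1  (bit 2 = 1)
position 6: 001 → 1  (bit 1 = 1)
position 3: 000 → 0  (bit 0 = 0)
bits b7..b0 = 11111110 = 254

254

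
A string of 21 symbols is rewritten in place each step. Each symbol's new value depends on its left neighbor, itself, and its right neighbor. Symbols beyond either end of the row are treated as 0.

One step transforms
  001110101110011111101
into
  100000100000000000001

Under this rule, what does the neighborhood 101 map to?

At position 5 the neighborhood is 101; the next row has 0 there.

0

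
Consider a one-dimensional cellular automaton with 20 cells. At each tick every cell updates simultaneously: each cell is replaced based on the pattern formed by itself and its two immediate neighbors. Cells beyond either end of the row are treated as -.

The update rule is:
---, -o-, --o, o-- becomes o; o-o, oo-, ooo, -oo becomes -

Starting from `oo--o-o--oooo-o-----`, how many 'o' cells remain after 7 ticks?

13

--ooo-ooo-----oooooo
oo-------ooooo------
--ooooooo-----oooooo
oo-------ooooo------  (repeats tick 2; period 2)
tick 7: --ooooooo-----oooooo
count of o: 13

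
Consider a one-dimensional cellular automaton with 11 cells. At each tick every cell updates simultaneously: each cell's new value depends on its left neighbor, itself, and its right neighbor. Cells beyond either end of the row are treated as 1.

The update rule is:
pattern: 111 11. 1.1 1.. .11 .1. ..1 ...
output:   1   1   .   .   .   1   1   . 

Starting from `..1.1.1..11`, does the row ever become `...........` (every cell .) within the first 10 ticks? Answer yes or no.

.11.1.1.1.1
..1.1.1.1..
.11.1.1.1.1  (repeats tick 1; period 2)
tick 10: ..1.1.1.1..
tick 10 is ..1.1.1.1.., still not uniform .

no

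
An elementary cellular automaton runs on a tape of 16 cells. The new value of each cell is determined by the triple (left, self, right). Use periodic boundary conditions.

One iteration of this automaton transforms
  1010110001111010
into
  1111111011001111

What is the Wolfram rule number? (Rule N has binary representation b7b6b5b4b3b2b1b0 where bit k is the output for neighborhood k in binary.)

position 10: 111 → 0  (bit 7 = 0)
position 5: 110 → 1  (bit 6 = 1)
position 1: 101 → 1  (bit 5 = 1)
position 6: 100 → 1  (bit 4 = 1)
position 4: 011 → 1  (bit 3 = 1)
position 0: 010 → 1  (bit 2 = 1)
position 8: 001 → 1  (bit 1 = 1)
position 7: 000 → 0  (bit 0 = 0)
bits b7..b0 = 01111110 = 126

126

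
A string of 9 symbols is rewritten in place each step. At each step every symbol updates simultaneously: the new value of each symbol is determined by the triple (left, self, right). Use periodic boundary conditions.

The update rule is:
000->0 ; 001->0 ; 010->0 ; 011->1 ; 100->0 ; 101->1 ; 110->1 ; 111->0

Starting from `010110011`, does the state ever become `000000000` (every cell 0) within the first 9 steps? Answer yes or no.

yes

step 1: 101110011
step 2: 111010010
step 3: 101100001
step 4: 111100001
step 5: 000100001
step 6: 000000000
all cells are 0 at step 6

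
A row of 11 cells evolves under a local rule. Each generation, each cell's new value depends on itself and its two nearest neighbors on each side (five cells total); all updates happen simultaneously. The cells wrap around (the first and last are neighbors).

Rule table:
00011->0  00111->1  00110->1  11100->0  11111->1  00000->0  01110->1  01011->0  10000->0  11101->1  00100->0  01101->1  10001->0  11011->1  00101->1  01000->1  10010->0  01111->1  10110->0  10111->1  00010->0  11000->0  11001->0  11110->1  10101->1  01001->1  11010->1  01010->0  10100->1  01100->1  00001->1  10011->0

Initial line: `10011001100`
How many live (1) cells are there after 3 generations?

4

01011001100
01001001100
00100101100
count of 1: 4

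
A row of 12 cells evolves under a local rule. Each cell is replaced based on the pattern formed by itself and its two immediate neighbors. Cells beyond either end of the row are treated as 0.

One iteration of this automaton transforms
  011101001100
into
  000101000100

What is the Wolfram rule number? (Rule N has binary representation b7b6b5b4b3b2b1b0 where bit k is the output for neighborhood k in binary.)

position 2: 111 → 0  (bit 7 = 0)
position 3: 110 → 1  (bit 6 = 1)
position 4: 101 → 0  (bit 5 = 0)
position 6: 100 → 0  (bit 4 = 0)
position 1: 011 → 0  (bit 3 = 0)
position 5: 010 → 1  (bit 2 = 1)
position 0: 001 → 0  (bit 1 = 0)
position 11: 000 → 0  (bit 0 = 0)
bits b7..b0 = 01000100 = 68

68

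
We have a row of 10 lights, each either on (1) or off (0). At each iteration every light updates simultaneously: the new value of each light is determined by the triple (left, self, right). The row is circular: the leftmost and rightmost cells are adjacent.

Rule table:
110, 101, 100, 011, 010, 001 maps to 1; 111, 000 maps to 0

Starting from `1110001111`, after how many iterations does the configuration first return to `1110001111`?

iteration 1: 0011011000
iteration 2: 0111111100
iteration 3: 1100000110
iteration 4: 1110001111

4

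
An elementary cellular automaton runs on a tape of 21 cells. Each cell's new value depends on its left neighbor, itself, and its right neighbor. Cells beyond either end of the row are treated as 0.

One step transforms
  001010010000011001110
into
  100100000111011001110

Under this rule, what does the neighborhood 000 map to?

1

At position 0 the neighborhood is 000; the next row has 1 there.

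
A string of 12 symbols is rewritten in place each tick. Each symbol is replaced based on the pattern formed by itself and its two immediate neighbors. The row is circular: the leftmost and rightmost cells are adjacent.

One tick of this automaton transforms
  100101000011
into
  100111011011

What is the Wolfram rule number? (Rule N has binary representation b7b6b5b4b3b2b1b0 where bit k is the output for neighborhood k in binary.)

position 11: 111 → 1  (bit 7 = 1)
position 0: 110 → 1  (bit 6 = 1)
position 4: 101 → 1  (bit 5 = 1)
position 1: 100 → 0  (bit 4 = 0)
position 10: 011 → 1  (bit 3 = 1)
position 3: 010 → 1  (bit 2 = 1)
position 2: 001 → 0  (bit 1 = 0)
position 7: 000 → 1  (bit 0 = 1)
bits b7..b0 = 11101101 = 237

237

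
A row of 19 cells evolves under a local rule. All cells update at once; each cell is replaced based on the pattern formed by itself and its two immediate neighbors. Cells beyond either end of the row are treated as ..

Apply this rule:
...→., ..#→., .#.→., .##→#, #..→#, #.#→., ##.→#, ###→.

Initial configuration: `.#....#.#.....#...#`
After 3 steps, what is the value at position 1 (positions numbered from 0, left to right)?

..#......#.....#...
...#......#.....#..
....#......#.....#.
position 1 holds .

.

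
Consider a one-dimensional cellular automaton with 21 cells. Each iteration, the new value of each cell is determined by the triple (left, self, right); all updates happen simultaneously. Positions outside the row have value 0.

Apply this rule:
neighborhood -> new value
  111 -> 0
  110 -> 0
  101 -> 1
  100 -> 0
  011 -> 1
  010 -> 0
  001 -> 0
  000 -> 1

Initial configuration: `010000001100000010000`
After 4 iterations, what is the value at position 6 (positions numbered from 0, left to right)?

000111101001111000111
110100010001000010100
101001000100011001001
010000010001010000000
position 6 holds 0

0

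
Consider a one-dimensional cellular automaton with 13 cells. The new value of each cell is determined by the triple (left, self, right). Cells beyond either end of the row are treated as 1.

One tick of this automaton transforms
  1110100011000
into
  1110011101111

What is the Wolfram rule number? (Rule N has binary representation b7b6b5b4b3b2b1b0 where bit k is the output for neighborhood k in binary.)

position 0: 111 → 1  (bit 7 = 1)
position 2: 110 → 1  (bit 6 = 1)
position 3: 101 → 0  (bit 5 = 0)
position 5: 100 → 1  (bit 4 = 1)
position 8: 011 → 0  (bit 3 = 0)
position 4: 010 → 0  (bit 2 = 0)
position 7: 001 → 1  (bit 1 = 1)
position 6: 000 → 1  (bit 0 = 1)
bits b7..b0 = 11010011 = 211

211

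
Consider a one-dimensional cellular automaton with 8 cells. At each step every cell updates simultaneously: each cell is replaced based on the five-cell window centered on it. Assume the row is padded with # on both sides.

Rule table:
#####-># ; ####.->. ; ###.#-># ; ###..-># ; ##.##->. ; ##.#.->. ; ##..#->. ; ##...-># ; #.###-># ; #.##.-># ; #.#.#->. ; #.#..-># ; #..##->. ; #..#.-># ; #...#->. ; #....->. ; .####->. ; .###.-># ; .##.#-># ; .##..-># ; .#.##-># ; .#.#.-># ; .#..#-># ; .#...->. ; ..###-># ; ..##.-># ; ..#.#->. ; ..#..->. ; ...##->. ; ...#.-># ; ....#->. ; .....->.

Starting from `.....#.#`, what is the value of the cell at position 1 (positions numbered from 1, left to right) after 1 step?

#

#...#.##
position 1 holds #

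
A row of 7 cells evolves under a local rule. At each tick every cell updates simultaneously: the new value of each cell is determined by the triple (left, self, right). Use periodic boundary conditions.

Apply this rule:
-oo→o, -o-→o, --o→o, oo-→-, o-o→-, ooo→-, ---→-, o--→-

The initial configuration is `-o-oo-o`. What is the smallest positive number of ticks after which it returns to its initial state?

tick 1: -o-o--o
tick 2: -o-o-oo
tick 3: -o-o-o-
tick 4: oo-o-o-
tick 5: o--o-o-
tick 6: o-oo-o-
tick 7: o-o--o-
tick 8: o-o-oo-
tick 9: o-o-o--
tick 10: o-o-o-o
tick 11: --o-o-o
tick 12: -oo-o-o
tick 13: -o--o-o
tick 14: -o-oo-o

14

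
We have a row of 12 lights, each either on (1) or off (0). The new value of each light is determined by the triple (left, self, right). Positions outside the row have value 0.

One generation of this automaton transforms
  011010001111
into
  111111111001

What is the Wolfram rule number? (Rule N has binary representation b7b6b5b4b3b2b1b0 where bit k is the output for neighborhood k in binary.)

127

position 9: 111 → 0  (bit 7 = 0)
position 2: 110 → 1  (bit 6 = 1)
position 3: 101 → 1  (bit 5 = 1)
position 5: 100 → 1  (bit 4 = 1)
position 1: 011 → 1  (bit 3 = 1)
position 4: 010 → 1  (bit 2 = 1)
position 0: 001 → 1  (bit 1 = 1)
position 6: 000 → 1  (bit 0 = 1)
bits b7..b0 = 01111111 = 127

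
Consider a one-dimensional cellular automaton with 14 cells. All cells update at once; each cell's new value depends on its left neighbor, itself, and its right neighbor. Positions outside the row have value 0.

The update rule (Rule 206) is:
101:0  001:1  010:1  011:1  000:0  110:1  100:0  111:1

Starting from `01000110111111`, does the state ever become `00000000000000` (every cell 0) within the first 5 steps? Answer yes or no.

11001110111111
11011110111111
11011110111111  (fixed point — unchanged through step 5)
step 5 is 11011110111111, still not uniform 0

no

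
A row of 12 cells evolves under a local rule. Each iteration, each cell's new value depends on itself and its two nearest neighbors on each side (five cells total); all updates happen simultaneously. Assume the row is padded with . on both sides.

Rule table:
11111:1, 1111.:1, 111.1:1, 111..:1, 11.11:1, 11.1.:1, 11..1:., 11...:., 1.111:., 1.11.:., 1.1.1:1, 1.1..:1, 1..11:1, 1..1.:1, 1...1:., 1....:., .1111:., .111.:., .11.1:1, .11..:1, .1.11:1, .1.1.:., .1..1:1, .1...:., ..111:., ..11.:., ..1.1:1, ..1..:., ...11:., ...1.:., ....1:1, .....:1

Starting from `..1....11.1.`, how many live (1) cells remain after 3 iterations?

1....1..111.
...1..11..1.
11..11.1.1..
count of 1: 6

6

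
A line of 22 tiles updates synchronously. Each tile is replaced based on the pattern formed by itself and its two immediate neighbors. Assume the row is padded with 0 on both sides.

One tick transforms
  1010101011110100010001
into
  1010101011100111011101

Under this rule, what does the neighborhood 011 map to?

At position 8 the neighborhood is 011; the next row has 1 there.

1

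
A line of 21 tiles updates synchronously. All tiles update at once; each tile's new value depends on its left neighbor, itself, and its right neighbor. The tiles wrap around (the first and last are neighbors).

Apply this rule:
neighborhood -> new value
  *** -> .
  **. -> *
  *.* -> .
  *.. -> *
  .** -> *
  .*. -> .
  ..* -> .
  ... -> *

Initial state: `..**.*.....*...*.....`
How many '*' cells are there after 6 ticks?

11

tick 1: *.**..****..**..*****
tick 2: *.***.*..**.***.*....
tick 3: ..*.*..*.**.*.*..***.
tick 4: *....*...**....*.*.**
tick 5: ****..**.*****.....*.
tick 6: *..**.**.*...*****...
count of *: 11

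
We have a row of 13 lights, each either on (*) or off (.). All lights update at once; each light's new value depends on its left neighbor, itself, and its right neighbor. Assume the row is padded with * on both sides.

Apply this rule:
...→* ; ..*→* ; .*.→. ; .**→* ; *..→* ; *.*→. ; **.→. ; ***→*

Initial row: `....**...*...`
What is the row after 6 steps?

..**..*******

step 1: *****.***.***
step 2: ****..**..***
step 3: ***.***.*****
step 4: **..**..*****
step 5: *.***.*******
step 6: ..**..*******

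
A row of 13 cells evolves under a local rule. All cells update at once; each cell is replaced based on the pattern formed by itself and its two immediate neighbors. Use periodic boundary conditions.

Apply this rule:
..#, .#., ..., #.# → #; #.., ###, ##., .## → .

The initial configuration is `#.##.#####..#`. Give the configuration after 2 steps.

##.##.######.

.#..#......#.
##.##.######.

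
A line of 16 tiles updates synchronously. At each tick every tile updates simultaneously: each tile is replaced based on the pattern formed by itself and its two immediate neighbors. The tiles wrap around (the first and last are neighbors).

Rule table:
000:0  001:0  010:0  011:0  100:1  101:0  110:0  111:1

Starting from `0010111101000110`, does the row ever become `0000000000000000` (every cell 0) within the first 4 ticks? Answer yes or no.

0000011000100001
1000000100010000
0100000010001000
0010000001000100
tick 4 is 0010000001000100, still not uniform 0

no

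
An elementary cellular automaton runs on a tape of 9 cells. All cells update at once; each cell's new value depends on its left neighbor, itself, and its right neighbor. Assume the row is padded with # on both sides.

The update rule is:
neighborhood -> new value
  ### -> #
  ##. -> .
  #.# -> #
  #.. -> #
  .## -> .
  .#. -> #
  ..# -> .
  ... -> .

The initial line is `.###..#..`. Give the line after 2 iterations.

#.#.#.##.
.#####..#

.#####..#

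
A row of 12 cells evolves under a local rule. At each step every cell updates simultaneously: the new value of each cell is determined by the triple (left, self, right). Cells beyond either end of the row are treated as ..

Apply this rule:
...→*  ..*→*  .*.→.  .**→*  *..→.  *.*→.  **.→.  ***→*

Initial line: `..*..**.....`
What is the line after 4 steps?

**..**..****
*..**..****.
..**..****..
***..****..*

***..****..*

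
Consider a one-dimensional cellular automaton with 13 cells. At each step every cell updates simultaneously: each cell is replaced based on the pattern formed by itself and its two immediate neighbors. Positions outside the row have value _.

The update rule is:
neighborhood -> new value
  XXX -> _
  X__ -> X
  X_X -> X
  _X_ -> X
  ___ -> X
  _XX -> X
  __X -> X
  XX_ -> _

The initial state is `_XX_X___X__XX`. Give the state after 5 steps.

XXXX_XXXXXXXX

XX_XXXXXXXXX_
X_XX________X
XXX_XXXXXXXXX
X__XX________
XXXX_XXXXXXXX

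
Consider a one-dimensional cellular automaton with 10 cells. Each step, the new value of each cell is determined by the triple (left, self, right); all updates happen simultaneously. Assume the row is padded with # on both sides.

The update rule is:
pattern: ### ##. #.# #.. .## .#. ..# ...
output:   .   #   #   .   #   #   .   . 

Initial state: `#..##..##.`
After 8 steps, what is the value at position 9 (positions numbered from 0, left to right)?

.

#..##..###
#..##..#..
#..##..#..  (fixed point — unchanged through step 8)
position 9 holds .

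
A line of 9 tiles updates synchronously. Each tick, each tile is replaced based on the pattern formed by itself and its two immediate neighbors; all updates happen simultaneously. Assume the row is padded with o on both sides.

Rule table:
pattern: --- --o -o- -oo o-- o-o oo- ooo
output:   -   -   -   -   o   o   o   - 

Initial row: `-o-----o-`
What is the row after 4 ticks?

o-oo-o---

o-o-----o
oo-o-----
-oo-o----
o-oo-o---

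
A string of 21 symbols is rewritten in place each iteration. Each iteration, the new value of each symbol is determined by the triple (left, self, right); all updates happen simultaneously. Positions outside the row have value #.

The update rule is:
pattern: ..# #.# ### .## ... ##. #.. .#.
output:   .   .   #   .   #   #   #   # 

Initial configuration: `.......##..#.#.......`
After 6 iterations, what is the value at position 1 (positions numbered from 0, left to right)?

######..##.#.#######.
#######..#.#..######.
########.#.##..#####.
########.#..##..####.
########.##..##..###.
########..##..##..##.
position 1 holds #

#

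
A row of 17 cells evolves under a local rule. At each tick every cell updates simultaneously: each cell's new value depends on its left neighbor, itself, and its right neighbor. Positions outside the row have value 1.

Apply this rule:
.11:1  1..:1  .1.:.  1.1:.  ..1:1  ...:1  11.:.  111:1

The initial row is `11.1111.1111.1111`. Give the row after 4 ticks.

1..111..111..1111
.1111.1111.111111
.111..111..111111
.11.1111.11111111

.11.1111.11111111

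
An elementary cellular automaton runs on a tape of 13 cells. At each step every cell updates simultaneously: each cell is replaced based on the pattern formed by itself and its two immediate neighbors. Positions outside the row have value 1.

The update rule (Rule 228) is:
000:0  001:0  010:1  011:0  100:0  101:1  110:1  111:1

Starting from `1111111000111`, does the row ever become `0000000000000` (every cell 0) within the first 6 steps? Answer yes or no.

1111111000011
1111111000001
1111111000000
1111111000000  (fixed point — unchanged through step 6)
step 6 is 1111111000000, still not uniform 0

no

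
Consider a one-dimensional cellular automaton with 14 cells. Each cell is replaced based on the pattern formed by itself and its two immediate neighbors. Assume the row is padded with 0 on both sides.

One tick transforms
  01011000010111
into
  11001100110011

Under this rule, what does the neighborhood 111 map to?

At position 12 the neighborhood is 111; the next row has 1 there.

1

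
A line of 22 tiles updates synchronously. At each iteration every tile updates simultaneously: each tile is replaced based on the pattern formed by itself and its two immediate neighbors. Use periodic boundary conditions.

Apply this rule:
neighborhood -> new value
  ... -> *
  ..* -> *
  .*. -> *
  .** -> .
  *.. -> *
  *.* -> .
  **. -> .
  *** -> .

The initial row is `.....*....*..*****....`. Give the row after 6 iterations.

*************.....****
.............*****....
*************.....****  (repeats iteration 1; period 2)
iteration 6: .............*****....

.............*****....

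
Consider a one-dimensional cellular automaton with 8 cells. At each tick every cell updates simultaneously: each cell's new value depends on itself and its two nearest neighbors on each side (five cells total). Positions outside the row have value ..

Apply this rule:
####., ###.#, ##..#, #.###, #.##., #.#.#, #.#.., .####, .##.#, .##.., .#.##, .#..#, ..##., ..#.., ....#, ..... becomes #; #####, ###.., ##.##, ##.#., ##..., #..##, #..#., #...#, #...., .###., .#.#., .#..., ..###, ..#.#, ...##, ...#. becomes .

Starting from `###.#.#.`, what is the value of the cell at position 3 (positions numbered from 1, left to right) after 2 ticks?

.

tick 1: ..#.#.#.
tick 2: #...#.#.
position 3 holds .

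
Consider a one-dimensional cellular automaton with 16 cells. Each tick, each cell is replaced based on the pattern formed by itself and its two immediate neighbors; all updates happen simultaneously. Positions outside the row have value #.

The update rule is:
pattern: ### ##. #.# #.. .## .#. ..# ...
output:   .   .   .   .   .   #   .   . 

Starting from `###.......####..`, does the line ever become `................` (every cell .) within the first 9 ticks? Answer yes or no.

yes

tick 1: ................
all cells are . at tick 1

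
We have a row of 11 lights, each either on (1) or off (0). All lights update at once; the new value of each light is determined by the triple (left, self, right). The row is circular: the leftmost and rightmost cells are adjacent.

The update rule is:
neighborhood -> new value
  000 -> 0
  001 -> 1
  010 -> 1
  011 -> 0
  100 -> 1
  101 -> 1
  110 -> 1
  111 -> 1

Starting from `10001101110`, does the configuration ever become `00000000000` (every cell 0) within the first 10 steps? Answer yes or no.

no

11010110111
11111011011
11111101101
11111110110
01111111011
10111111101
11011111110
01101111111
10110111111
11011011111
step 10 is 11011011111, still not uniform 0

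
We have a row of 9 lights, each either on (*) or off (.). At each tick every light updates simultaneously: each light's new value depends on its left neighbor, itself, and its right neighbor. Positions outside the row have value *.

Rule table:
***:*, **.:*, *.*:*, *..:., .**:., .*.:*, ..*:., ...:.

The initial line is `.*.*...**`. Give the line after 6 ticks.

****....*
****.....
****.....  (fixed point — unchanged through tick 6)

****.....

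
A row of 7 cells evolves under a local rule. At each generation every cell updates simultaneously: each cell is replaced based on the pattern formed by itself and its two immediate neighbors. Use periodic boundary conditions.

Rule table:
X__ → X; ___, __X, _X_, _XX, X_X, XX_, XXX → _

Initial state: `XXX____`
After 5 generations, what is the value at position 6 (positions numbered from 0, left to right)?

_

generation 1: ___X___
generation 2: ____X__
generation 3: _____X_
generation 4: ______X
generation 5: X______
position 6 holds _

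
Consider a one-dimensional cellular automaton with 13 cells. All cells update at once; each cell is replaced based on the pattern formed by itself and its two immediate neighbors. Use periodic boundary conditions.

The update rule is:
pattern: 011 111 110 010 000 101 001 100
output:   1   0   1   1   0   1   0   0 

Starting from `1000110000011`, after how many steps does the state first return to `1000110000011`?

2

step 1: 1000110000010
step 2: 1000110000011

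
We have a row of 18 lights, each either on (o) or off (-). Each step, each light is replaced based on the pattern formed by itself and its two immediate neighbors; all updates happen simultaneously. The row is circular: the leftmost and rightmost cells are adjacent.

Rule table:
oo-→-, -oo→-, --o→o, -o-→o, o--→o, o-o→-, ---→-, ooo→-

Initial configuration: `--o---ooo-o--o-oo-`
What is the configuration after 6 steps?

------ooooooo---o-

step 1: -ooo-o----oooo---o
step 2: -----oo--o----o-oo
step 3: o---o--oooo--oo---
step 4: oo-oooo----oo--o-o
step 5: -------o--o--ooo--
step 6: ------ooooooo---o-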